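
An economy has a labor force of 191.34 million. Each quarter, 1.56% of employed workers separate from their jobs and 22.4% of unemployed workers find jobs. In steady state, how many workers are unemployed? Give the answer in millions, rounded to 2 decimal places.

Steady-state unemployment rate u* = s/(s+f) = 1.56/(1.56+22.4) = 0.065109.
Unemployed = u* × labor force = 0.065109 × 191.34 ≈ 12.46 million.

About 12.46 million are unemployed in steady state.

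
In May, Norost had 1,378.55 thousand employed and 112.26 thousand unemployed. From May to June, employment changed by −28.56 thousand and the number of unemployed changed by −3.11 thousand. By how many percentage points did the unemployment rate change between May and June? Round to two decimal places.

May: labor force = 1,378.55 + 112.26 = 1,490.81; u = 112.26/1,490.81 = 7.53%.
June: labor force = 1,349.99 + 109.15 = 1,459.14; u = 109.15/1,459.14 = 7.48%.
Change = 7.48% − 7.53% = −0.05 pp.

The unemployment rate changed by −0.05 percentage points.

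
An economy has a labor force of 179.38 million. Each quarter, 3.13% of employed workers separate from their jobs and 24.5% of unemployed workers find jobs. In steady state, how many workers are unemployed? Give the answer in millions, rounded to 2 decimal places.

Steady-state unemployment rate u* = s/(s+f) = 3.13/(3.13+24.5) = 0.113283.
Unemployed = u* × labor force = 0.113283 × 179.38 ≈ 20.32 million.

About 20.32 million are unemployed in steady state.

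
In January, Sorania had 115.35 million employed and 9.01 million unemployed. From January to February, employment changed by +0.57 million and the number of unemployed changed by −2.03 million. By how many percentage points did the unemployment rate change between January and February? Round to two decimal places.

January: labor force = 115.35 + 9.01 = 124.36; u = 9.01/124.36 = 7.25%.
February: labor force = 115.92 + 6.98 = 122.90; u = 6.98/122.90 = 5.68%.
Change = 5.68% − 7.25% = −1.57 pp.

The unemployment rate changed by −1.57 percentage points.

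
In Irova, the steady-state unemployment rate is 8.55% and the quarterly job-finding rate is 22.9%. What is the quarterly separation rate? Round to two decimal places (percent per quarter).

Separation rate ≈ 2.14% per quarter.

From u* = s/(s+f): s = u·f/(1−u).
s = 0.0855 × 22.9 / (1 − 0.0855) = 1.9580 / 0.9145 ≈ 2.14% per quarter.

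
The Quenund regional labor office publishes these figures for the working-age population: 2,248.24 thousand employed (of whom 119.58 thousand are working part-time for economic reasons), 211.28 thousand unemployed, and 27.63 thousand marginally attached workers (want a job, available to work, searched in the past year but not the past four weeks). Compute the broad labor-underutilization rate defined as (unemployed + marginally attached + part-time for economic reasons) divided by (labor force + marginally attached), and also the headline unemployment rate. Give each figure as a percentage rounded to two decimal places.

Labor force = 2,248.24 + 211.28 = 2,459.52 thousand.
Numerator = 211.28 + 27.63 + 119.58 = 358.49 thousand.
Denominator = 2,459.52 + 27.63 = 2,487.15 thousand.
Broad rate = 358.49 / 2,487.15 = 14.41%.
Headline unemployment rate = 211.28 / 2,459.52 = 8.59%.

Broad underutilization rate ≈ 14.41%; headline unemployment rate ≈ 8.59%.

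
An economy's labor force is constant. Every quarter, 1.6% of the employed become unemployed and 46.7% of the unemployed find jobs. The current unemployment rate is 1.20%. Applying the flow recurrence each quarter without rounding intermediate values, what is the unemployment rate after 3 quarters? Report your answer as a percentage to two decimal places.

Unemployment rate after three quarters ≈ 3.02%.

With a fixed labor force, u_{t+1} = u_t + s·(1−u_t) − f·u_t = u_t·(1−s−f) + s.
Here 1−s−f = 0.517 and s = 0.016.
u_1 = 0.012000 × 0.517 + 0.016 = 0.022204.
u_2 = 0.022204 × 0.517 + 0.016 = 0.027479.
u_3 = 0.027479 × 0.517 + 0.016 = 0.030207.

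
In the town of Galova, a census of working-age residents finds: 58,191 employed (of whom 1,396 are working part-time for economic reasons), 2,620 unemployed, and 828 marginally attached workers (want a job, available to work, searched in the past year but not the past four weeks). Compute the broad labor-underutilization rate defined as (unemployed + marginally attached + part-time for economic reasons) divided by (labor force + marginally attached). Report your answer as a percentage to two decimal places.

Broad underutilization rate ≈ 7.86%.

Labor force = 58,191 + 2,620 = 60,811.
Numerator = 2,620 + 828 + 1,396 = 4,844.
Denominator = 60,811 + 828 = 61,639.
Broad rate = 4,844 / 61,639 = 7.86%.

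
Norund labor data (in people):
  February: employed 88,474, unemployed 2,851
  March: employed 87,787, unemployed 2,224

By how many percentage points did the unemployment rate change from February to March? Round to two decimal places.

The unemployment rate changed by −0.65 percentage points.

February: labor force = 88,474 + 2,851 = 91,325; u = 2,851/91,325 = 3.12%.
March: labor force = 87,787 + 2,224 = 90,011; u = 2,224/90,011 = 2.47%.
Change = 2.47% − 3.12% = −0.65 pp.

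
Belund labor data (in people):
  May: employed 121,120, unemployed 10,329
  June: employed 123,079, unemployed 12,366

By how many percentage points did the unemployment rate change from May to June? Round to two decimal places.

The unemployment rate changed by +1.27 percentage points.

May: labor force = 121,120 + 10,329 = 131,449; u = 10,329/131,449 = 7.86%.
June: labor force = 123,079 + 12,366 = 135,445; u = 12,366/135,445 = 9.13%.
Change = 9.13% − 7.86% = +1.27 pp.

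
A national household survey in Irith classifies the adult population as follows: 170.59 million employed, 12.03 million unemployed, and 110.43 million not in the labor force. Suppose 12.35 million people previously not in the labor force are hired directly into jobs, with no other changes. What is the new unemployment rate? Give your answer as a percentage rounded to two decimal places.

New unemployment rate ≈ 6.17%.

Initially, labor force = 170.59 + 12.03 = 182.62 million, so u = 12.03/182.62 = 6.59%.
After the change, employed and labor force both rise by 12.35; unemployed unchanged → E = 182.94, U = 12.03, labor force = 194.97 million.
New unemployment rate = 12.03 / 194.97 = 6.17%.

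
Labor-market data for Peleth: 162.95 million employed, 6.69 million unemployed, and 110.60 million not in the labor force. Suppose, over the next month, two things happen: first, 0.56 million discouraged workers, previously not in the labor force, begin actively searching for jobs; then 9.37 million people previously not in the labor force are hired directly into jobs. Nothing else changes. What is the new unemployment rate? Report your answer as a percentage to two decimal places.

Initially, labor force = 162.95 + 6.69 = 169.64 million, so u = 6.69/169.64 = 3.94%.
After the first change, unemployed and labor force both rise by 0.56 → E = 162.95, U = 7.25, labor force = 170.20 million.
After the second change, employed and labor force both rise by 9.37; unemployed unchanged → E = 172.32, U = 7.25, labor force = 179.57 million.
New unemployment rate = 7.25 / 179.57 = 4.04%.

New unemployment rate ≈ 4.04%.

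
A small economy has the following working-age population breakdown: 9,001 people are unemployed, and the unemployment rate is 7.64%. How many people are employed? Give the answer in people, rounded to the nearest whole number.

About 108,813 are employed.

Labor force = U / u = 9,001 / 0.0764 ≈ 117,814.
Employed = labor force − unemployed = 117,814 − 9,001 = 108,813.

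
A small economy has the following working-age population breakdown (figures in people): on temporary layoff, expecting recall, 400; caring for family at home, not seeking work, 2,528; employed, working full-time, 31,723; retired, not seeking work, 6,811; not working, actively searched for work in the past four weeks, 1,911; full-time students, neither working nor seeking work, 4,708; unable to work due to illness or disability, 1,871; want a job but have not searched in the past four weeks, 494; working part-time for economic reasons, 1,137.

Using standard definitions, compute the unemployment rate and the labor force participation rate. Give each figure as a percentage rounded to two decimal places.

Employed = 31,723 + 1,137 = 32,860 (anyone who worked, including part-time for economic reasons, counts as employed).
Unemployed = 400 + 1,911 = 2,311 (jobless and actively searching, or on temporary layoff).
Labor force = 32,860 + 2,311 = 35,171.
Not in labor force = 2,528 + 6,811 + 4,708 + 1,871 + 494 = 16,412 (those not working and not actively searching are outside the labor force — including those who want a job but have given up searching).
Civilian working-age population = 35,171 + 16,412 = 51,583.
Unemployment rate = 2,311 / 35,171 = 6.57%.
Labor force participation rate = 35,171 / 51,583 = 68.18%.

Unemployment rate ≈ 6.57%; labor force participation rate ≈ 68.18%.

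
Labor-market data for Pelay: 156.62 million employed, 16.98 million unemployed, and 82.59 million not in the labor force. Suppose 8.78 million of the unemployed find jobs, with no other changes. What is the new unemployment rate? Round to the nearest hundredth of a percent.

Initially, labor force = 156.62 + 16.98 = 173.60 million, so u = 16.98/173.60 = 9.78%.
After the change, unemployed falls and employed rises by 8.78; labor force unchanged → E = 165.40, U = 8.20, labor force = 173.60 million.
New unemployment rate = 8.20 / 173.60 = 4.72%.

New unemployment rate ≈ 4.72%.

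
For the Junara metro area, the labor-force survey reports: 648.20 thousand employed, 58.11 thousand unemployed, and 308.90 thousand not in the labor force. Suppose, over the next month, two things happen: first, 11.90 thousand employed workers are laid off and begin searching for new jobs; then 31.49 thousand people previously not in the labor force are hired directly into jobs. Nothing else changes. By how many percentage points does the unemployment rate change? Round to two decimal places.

The unemployment rate changes by +1.26 percentage points.

Initially, labor force = 648.20 + 58.11 = 706.31 thousand, so u = 58.11/706.31 = 8.23%.
After the first change, employed falls and unemployed rises by 11.90; labor force unchanged → E = 636.30, U = 70.01, labor force = 706.31 thousand.
After the second change, employed and labor force both rise by 31.49; unemployed unchanged → E = 667.79, U = 70.01, labor force = 737.80 thousand.
New unemployment rate = 70.01 / 737.80 = 9.49%.
Change = 9.49% − 8.23% = +1.26 percentage points.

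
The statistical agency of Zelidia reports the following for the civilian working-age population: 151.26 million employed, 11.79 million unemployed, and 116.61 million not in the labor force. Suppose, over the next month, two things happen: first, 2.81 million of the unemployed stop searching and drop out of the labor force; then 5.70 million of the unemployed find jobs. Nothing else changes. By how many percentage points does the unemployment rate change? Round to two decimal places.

The unemployment rate changes by −5.18 percentage points.

Initially, labor force = 151.26 + 11.79 = 163.05 million, so u = 11.79/163.05 = 7.23%.
After the first change, unemployed and labor force both fall by 2.81 → E = 151.26, U = 8.98, labor force = 160.24 million.
After the second change, unemployed falls and employed rises by 5.70; labor force unchanged → E = 156.96, U = 3.28, labor force = 160.24 million.
New unemployment rate = 3.28 / 160.24 = 2.05%.
Change = 2.05% − 7.23% = −5.18 percentage points.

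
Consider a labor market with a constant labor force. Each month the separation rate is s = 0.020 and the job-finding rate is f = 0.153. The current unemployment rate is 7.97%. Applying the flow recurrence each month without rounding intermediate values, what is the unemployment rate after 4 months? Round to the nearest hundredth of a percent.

Unemployment rate after four months ≈ 9.88%.

With a fixed labor force, u_{t+1} = u_t + s·(1−u_t) − f·u_t = u_t·(1−s−f) + s.
Here 1−s−f = 0.827 and s = 0.020.
u_1 = 0.079700 × 0.827 + 0.020 = 0.085912.
u_2 = 0.085912 × 0.827 + 0.020 = 0.091049.
u_3 = 0.091049 × 0.827 + 0.020 = 0.095298.
u_4 = 0.095298 × 0.827 + 0.020 = 0.098811.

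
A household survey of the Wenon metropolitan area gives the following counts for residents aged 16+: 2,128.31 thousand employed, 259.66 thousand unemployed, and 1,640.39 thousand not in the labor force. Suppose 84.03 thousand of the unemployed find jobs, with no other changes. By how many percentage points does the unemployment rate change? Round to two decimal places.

Initially, labor force = 2,128.31 + 259.66 = 2,387.97 thousand, so u = 259.66/2,387.97 = 10.87%.
After the change, unemployed falls and employed rises by 84.03; labor force unchanged → E = 2,212.34, U = 175.63, labor force = 2,387.97 thousand.
New unemployment rate = 175.63 / 2,387.97 = 7.35%.
Change = 7.35% − 10.87% = −3.52 percentage points.

The unemployment rate changes by −3.52 percentage points.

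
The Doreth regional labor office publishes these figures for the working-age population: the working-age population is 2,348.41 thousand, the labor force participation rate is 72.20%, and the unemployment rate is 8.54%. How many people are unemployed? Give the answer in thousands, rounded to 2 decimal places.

About 144.80 thousand are unemployed.

Labor force = 0.7220 × 2,348.41 = 1,695.55 thousand.
Unemployed = 0.0854 × 1,695.55 ≈ 144.80 thousand.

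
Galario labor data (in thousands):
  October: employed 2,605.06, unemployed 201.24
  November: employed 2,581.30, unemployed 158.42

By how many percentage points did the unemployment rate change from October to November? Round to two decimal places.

October: labor force = 2,605.06 + 201.24 = 2,806.30; u = 201.24/2,806.30 = 7.17%.
November: labor force = 2,581.30 + 158.42 = 2,739.72; u = 158.42/2,739.72 = 5.78%.
Change = 5.78% − 7.17% = −1.39 pp.

The unemployment rate changed by −1.39 percentage points.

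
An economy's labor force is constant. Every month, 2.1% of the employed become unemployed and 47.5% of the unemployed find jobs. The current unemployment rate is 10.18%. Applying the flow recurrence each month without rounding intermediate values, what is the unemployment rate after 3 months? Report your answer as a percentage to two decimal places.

Unemployment rate after three months ≈ 5.00%.

With a fixed labor force, u_{t+1} = u_t + s·(1−u_t) − f·u_t = u_t·(1−s−f) + s.
Here 1−s−f = 0.504 and s = 0.021.
u_1 = 0.101800 × 0.504 + 0.021 = 0.072307.
u_2 = 0.072307 × 0.504 + 0.021 = 0.057443.
u_3 = 0.057443 × 0.504 + 0.021 = 0.049951.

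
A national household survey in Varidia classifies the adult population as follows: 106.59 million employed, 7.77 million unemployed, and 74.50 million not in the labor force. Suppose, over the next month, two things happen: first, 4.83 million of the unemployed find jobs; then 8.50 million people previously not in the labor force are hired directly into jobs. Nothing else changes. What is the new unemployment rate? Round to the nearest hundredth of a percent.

New unemployment rate ≈ 2.39%.

Initially, labor force = 106.59 + 7.77 = 114.36 million, so u = 7.77/114.36 = 6.79%.
After the first change, unemployed falls and employed rises by 4.83; labor force unchanged → E = 111.42, U = 2.94, labor force = 114.36 million.
After the second change, employed and labor force both rise by 8.50; unemployed unchanged → E = 119.92, U = 2.94, labor force = 122.86 million.
New unemployment rate = 2.94 / 122.86 = 2.39%.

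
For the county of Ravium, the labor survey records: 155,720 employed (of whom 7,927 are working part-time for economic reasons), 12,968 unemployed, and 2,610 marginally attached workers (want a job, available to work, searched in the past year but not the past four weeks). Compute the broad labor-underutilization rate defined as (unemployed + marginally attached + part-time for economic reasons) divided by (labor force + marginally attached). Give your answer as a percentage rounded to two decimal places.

Labor force = 155,720 + 12,968 = 168,688.
Numerator = 12,968 + 2,610 + 7,927 = 23,505.
Denominator = 168,688 + 2,610 = 171,298.
Broad rate = 23,505 / 171,298 = 13.72%.

Broad underutilization rate ≈ 13.72%.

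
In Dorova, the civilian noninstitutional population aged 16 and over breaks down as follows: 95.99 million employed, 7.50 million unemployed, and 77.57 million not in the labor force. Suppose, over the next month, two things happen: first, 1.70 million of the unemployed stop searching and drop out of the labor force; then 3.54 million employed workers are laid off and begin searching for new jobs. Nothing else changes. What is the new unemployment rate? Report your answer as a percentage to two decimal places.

New unemployment rate ≈ 9.18%.

Initially, labor force = 95.99 + 7.50 = 103.49 million, so u = 7.50/103.49 = 7.25%.
After the first change, unemployed and labor force both fall by 1.70 → E = 95.99, U = 5.80, labor force = 101.79 million.
After the second change, employed falls and unemployed rises by 3.54; labor force unchanged → E = 92.45, U = 9.34, labor force = 101.79 million.
New unemployment rate = 9.34 / 101.79 = 9.18%.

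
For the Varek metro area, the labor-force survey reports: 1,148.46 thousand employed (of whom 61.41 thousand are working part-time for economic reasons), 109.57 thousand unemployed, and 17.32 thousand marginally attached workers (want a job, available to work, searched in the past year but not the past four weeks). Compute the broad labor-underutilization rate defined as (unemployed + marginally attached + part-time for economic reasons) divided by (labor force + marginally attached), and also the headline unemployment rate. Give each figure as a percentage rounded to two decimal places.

Broad underutilization rate ≈ 14.76%; headline unemployment rate ≈ 8.71%.

Labor force = 1,148.46 + 109.57 = 1,258.03 thousand.
Numerator = 109.57 + 17.32 + 61.41 = 188.30 thousand.
Denominator = 1,258.03 + 17.32 = 1,275.35 thousand.
Broad rate = 188.30 / 1,275.35 = 14.76%.
Headline unemployment rate = 109.57 / 1,258.03 = 8.71%.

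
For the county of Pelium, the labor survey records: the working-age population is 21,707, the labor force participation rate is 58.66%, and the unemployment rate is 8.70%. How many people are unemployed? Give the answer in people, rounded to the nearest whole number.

Labor force = 0.5866 × 21,707 = 12,733.
Unemployed = 0.0870 × 12,733 ≈ 1,108.

About 1,108 are unemployed.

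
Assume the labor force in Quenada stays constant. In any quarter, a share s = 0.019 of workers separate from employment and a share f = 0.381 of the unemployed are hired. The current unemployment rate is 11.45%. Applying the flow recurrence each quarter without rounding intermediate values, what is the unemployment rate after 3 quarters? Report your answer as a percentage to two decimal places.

With a fixed labor force, u_{t+1} = u_t + s·(1−u_t) − f·u_t = u_t·(1−s−f) + s.
Here 1−s−f = 0.600 and s = 0.019.
u_1 = 0.114500 × 0.600 + 0.019 = 0.087700.
u_2 = 0.087700 × 0.600 + 0.019 = 0.071620.
u_3 = 0.071620 × 0.600 + 0.019 = 0.061972.

Unemployment rate after three quarters ≈ 6.20%.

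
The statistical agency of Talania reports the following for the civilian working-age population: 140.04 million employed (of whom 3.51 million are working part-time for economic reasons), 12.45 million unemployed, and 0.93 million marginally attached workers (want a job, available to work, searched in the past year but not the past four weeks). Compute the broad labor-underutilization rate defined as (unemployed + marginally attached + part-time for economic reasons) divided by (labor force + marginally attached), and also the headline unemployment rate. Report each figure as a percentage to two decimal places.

Labor force = 140.04 + 12.45 = 152.49 million.
Numerator = 12.45 + 0.93 + 3.51 = 16.89 million.
Denominator = 152.49 + 0.93 = 153.42 million.
Broad rate = 16.89 / 153.42 = 11.01%.
Headline unemployment rate = 12.45 / 152.49 = 8.16%.

Broad underutilization rate ≈ 11.01%; headline unemployment rate ≈ 8.16%.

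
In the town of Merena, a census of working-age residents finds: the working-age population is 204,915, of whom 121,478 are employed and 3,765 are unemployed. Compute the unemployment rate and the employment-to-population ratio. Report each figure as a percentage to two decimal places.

Labor force = employed + unemployed = 121,478 + 3,765 = 125,243.
Unemployment rate = 3,765 / 125,243 = 3.01%.
Employment-population ratio = 121,478 / 204,915 = 59.28%.

Unemployment rate ≈ 3.01%; employment-population ratio ≈ 59.28%.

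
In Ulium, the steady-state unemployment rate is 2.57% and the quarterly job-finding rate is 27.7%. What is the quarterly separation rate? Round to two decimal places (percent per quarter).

Separation rate ≈ 0.73% per quarter.

From u* = s/(s+f): s = u·f/(1−u).
s = 0.0257 × 27.7 / (1 − 0.0257) = 0.7119 / 0.9743 ≈ 0.73% per quarter.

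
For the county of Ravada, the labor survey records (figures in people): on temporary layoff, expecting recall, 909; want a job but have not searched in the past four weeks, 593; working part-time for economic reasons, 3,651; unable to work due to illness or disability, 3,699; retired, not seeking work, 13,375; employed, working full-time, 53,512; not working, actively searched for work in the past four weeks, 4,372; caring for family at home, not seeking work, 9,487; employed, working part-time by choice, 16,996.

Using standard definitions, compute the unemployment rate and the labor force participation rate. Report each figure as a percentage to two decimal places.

Unemployment rate ≈ 6.65%; labor force participation rate ≈ 74.53%.

Employed = 3,651 + 53,512 + 16,996 = 74,159 (anyone who worked, including part-time for economic reasons, counts as employed).
Unemployed = 909 + 4,372 = 5,281 (jobless and actively searching, or on temporary layoff).
Labor force = 74,159 + 5,281 = 79,440.
Not in labor force = 593 + 3,699 + 13,375 + 9,487 = 27,154 (those not working and not actively searching are outside the labor force — including those who want a job but have given up searching).
Civilian working-age population = 79,440 + 27,154 = 106,594.
Unemployment rate = 5,281 / 79,440 = 6.65%.
Labor force participation rate = 79,440 / 106,594 = 74.53%.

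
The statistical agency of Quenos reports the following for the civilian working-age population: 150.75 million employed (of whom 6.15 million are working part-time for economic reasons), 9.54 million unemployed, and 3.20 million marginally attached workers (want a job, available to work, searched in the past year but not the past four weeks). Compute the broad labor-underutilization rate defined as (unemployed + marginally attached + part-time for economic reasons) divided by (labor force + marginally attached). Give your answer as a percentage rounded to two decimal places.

Labor force = 150.75 + 9.54 = 160.29 million.
Numerator = 9.54 + 3.20 + 6.15 = 18.89 million.
Denominator = 160.29 + 3.20 = 163.49 million.
Broad rate = 18.89 / 163.49 = 11.55%.

Broad underutilization rate ≈ 11.55%.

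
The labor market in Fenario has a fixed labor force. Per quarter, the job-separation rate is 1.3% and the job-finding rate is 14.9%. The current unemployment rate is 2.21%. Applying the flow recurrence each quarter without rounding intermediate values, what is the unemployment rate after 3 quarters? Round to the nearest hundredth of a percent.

Unemployment rate after three quarters ≈ 4.60%.

With a fixed labor force, u_{t+1} = u_t + s·(1−u_t) − f·u_t = u_t·(1−s−f) + s.
Here 1−s−f = 0.838 and s = 0.013.
u_1 = 0.022100 × 0.838 + 0.013 = 0.031520.
u_2 = 0.031520 × 0.838 + 0.013 = 0.039414.
u_3 = 0.039414 × 0.838 + 0.013 = 0.046029.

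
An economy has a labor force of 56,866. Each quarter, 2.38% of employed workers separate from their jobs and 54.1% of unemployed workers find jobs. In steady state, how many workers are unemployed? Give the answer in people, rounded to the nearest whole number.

Steady-state unemployment rate u* = s/(s+f) = 2.38/(2.38+54.1) = 0.042139.
Unemployed = u* × labor force = 0.042139 × 56,866 ≈ 2,396.

About 2,396 are unemployed in steady state.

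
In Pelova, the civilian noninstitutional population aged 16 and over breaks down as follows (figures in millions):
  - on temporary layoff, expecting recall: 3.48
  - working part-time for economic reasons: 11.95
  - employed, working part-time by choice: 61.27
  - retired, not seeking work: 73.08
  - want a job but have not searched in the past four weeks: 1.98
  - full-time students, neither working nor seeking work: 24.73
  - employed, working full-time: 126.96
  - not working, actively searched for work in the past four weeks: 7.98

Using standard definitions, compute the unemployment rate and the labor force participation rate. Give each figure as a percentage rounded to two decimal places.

Employed = 11.95 + 61.27 + 126.96 = 200.18 million (anyone who worked, including part-time for economic reasons, counts as employed).
Unemployed = 3.48 + 7.98 = 11.46 million (jobless and actively searching, or on temporary layoff).
Labor force = 200.18 + 11.46 = 211.64 million.
Not in labor force = 73.08 + 1.98 + 24.73 = 99.79 million (those not working and not actively searching are outside the labor force — including those who want a job but have given up searching).
Civilian working-age population = 211.64 + 99.79 = 311.43 million.
Unemployment rate = 11.46 / 211.64 = 5.41%.
Labor force participation rate = 211.64 / 311.43 = 67.96%.

Unemployment rate ≈ 5.41%; labor force participation rate ≈ 67.96%.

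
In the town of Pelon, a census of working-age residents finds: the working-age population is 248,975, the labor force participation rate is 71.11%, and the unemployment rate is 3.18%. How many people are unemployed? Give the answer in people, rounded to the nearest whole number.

Labor force = 0.7111 × 248,975 = 177,046.
Unemployed = 0.0318 × 177,046 ≈ 5,630.

About 5,630 are unemployed.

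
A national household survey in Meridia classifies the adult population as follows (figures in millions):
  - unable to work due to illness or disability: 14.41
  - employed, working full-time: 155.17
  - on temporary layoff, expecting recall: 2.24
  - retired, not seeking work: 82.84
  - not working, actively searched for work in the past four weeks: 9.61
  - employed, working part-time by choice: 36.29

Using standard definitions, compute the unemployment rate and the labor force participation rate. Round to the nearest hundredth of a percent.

Unemployment rate ≈ 5.83%; labor force participation rate ≈ 67.64%.

Employed = 155.17 + 36.29 = 191.46 million.
Unemployed = 2.24 + 9.61 = 11.85 million (jobless and actively searching, or on temporary layoff).
Labor force = 191.46 + 11.85 = 203.31 million.
Not in labor force = 14.41 + 82.84 = 97.25 million (those not working and not actively searching are outside the labor force).
Civilian working-age population = 203.31 + 97.25 = 300.56 million.
Unemployment rate = 11.85 / 203.31 = 5.83%.
Labor force participation rate = 203.31 / 300.56 = 67.64%.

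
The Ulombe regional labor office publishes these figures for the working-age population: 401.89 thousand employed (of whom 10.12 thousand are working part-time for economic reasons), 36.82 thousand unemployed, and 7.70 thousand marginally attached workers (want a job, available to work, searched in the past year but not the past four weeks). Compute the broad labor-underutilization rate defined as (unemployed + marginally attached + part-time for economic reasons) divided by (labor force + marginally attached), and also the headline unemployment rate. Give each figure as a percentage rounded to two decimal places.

Broad underutilization rate ≈ 12.24%; headline unemployment rate ≈ 8.39%.

Labor force = 401.89 + 36.82 = 438.71 thousand.
Numerator = 36.82 + 7.70 + 10.12 = 54.64 thousand.
Denominator = 438.71 + 7.70 = 446.41 thousand.
Broad rate = 54.64 / 446.41 = 12.24%.
Headline unemployment rate = 36.82 / 438.71 = 8.39%.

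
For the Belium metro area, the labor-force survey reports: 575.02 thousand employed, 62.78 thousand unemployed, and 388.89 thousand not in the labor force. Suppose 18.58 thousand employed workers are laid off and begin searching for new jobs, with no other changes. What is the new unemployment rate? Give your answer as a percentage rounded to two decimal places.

New unemployment rate ≈ 12.76%.

Initially, labor force = 575.02 + 62.78 = 637.80 thousand, so u = 62.78/637.80 = 9.84%.
After the change, employed falls and unemployed rises by 18.58; labor force unchanged → E = 556.44, U = 81.36, labor force = 637.80 thousand.
New unemployment rate = 81.36 / 637.80 = 12.76%.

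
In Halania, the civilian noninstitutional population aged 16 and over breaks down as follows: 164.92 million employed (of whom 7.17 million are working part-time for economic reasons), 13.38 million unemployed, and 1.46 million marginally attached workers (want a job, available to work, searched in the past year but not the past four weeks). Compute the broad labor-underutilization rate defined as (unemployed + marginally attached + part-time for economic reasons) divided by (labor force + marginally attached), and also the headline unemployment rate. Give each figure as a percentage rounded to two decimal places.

Labor force = 164.92 + 13.38 = 178.30 million.
Numerator = 13.38 + 1.46 + 7.17 = 22.01 million.
Denominator = 178.30 + 1.46 = 179.76 million.
Broad rate = 22.01 / 179.76 = 12.24%.
Headline unemployment rate = 13.38 / 178.30 = 7.50%.

Broad underutilization rate ≈ 12.24%; headline unemployment rate ≈ 7.50%.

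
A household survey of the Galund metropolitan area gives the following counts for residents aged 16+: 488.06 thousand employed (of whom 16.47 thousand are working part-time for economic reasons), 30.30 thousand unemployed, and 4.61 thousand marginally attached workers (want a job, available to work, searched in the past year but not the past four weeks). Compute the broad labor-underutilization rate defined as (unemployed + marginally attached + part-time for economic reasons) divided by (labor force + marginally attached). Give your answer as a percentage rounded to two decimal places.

Labor force = 488.06 + 30.30 = 518.36 thousand.
Numerator = 30.30 + 4.61 + 16.47 = 51.38 thousand.
Denominator = 518.36 + 4.61 = 522.97 thousand.
Broad rate = 51.38 / 522.97 = 9.82%.

Broad underutilization rate ≈ 9.82%.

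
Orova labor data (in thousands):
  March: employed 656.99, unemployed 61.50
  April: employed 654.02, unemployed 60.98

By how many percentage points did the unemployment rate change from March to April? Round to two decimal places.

The unemployment rate changed by −0.03 percentage points.

March: labor force = 656.99 + 61.50 = 718.49; u = 61.50/718.49 = 8.56%.
April: labor force = 654.02 + 60.98 = 715.00; u = 60.98/715.00 = 8.53%.
Change = 8.53% − 8.56% = −0.03 pp.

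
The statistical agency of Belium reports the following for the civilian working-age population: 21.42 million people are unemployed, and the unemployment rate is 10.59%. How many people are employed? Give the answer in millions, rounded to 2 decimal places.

Labor force = U / u = 21.42 / 0.1059 ≈ 202.27 million.
Employed = labor force − unemployed = 202.27 − 21.42 = 180.85 million.

About 180.85 million are employed.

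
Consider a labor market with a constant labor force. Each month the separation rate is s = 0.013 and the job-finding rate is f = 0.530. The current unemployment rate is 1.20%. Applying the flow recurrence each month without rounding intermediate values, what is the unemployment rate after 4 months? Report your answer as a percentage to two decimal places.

Unemployment rate after four months ≈ 2.34%.

With a fixed labor force, u_{t+1} = u_t + s·(1−u_t) − f·u_t = u_t·(1−s−f) + s.
Here 1−s−f = 0.457 and s = 0.013.
u_1 = 0.012000 × 0.457 + 0.013 = 0.018484.
u_2 = 0.018484 × 0.457 + 0.013 = 0.021447.
u_3 = 0.021447 × 0.457 + 0.013 = 0.022801.
u_4 = 0.022801 × 0.457 + 0.013 = 0.023420.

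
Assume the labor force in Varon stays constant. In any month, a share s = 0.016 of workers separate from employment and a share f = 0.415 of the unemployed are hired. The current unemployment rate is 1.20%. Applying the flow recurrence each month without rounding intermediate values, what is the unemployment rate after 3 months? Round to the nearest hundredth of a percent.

With a fixed labor force, u_{t+1} = u_t + s·(1−u_t) − f·u_t = u_t·(1−s−f) + s.
Here 1−s−f = 0.569 and s = 0.016.
u_1 = 0.012000 × 0.569 + 0.016 = 0.022828.
u_2 = 0.022828 × 0.569 + 0.016 = 0.028989.
u_3 = 0.028989 × 0.569 + 0.016 = 0.032495.

Unemployment rate after three months ≈ 3.25%.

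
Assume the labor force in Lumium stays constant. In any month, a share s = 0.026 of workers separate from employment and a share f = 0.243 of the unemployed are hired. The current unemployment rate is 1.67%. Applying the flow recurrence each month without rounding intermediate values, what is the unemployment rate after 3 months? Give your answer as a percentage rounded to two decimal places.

Unemployment rate after three months ≈ 6.54%.

With a fixed labor force, u_{t+1} = u_t + s·(1−u_t) − f·u_t = u_t·(1−s−f) + s.
Here 1−s−f = 0.731 and s = 0.026.
u_1 = 0.016700 × 0.731 + 0.026 = 0.038208.
u_2 = 0.038208 × 0.731 + 0.026 = 0.053930.
u_3 = 0.053930 × 0.731 + 0.026 = 0.065423.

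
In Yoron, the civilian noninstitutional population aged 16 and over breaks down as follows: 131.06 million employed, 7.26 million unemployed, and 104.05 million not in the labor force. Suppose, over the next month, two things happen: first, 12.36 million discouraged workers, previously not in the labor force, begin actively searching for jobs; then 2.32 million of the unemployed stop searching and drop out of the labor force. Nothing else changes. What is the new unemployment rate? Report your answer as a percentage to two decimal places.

New unemployment rate ≈ 11.66%.

Initially, labor force = 131.06 + 7.26 = 138.32 million, so u = 7.26/138.32 = 5.25%.
After the first change, unemployed and labor force both rise by 12.36 → E = 131.06, U = 19.62, labor force = 150.68 million.
After the second change, unemployed and labor force both fall by 2.32 → E = 131.06, U = 17.30, labor force = 148.36 million.
New unemployment rate = 17.30 / 148.36 = 11.66%.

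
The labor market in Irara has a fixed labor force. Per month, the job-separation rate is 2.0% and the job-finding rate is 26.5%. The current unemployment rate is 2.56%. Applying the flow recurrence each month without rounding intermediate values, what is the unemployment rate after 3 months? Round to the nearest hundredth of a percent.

With a fixed labor force, u_{t+1} = u_t + s·(1−u_t) − f·u_t = u_t·(1−s−f) + s.
Here 1−s−f = 0.715 and s = 0.020.
u_1 = 0.025600 × 0.715 + 0.020 = 0.038304.
u_2 = 0.038304 × 0.715 + 0.020 = 0.047387.
u_3 = 0.047387 × 0.715 + 0.020 = 0.053882.

Unemployment rate after three months ≈ 5.39%.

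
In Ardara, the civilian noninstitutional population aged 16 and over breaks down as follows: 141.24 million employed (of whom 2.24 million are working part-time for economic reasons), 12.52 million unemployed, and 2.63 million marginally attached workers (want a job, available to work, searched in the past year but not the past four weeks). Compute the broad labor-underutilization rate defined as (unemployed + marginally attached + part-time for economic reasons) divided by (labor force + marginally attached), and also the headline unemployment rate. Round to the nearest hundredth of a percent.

Labor force = 141.24 + 12.52 = 153.76 million.
Numerator = 12.52 + 2.63 + 2.24 = 17.39 million.
Denominator = 153.76 + 2.63 = 156.39 million.
Broad rate = 17.39 / 156.39 = 11.12%.
Headline unemployment rate = 12.52 / 153.76 = 8.14%.

Broad underutilization rate ≈ 11.12%; headline unemployment rate ≈ 8.14%.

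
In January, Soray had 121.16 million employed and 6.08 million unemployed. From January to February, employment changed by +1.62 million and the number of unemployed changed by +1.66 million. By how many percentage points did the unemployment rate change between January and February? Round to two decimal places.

January: labor force = 121.16 + 6.08 = 127.24; u = 6.08/127.24 = 4.78%.
February: labor force = 122.78 + 7.74 = 130.52; u = 7.74/130.52 = 5.93%.
Change = 5.93% − 4.78% = +1.15 pp.

The unemployment rate changed by +1.15 percentage points.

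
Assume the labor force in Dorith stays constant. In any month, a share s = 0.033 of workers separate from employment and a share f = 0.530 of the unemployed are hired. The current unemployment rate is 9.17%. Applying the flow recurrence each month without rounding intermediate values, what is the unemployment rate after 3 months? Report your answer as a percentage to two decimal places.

Unemployment rate after three months ≈ 6.14%.

With a fixed labor force, u_{t+1} = u_t + s·(1−u_t) − f·u_t = u_t·(1−s−f) + s.
Here 1−s−f = 0.437 and s = 0.033.
u_1 = 0.091700 × 0.437 + 0.033 = 0.073073.
u_2 = 0.073073 × 0.437 + 0.033 = 0.064933.
u_3 = 0.064933 × 0.437 + 0.033 = 0.061376.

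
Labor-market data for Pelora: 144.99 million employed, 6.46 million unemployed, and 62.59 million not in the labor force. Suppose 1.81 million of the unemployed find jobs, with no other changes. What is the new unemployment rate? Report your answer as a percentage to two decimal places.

Initially, labor force = 144.99 + 6.46 = 151.45 million, so u = 6.46/151.45 = 4.27%.
After the change, unemployed falls and employed rises by 1.81; labor force unchanged → E = 146.80, U = 4.65, labor force = 151.45 million.
New unemployment rate = 4.65 / 151.45 = 3.07%.

New unemployment rate ≈ 3.07%.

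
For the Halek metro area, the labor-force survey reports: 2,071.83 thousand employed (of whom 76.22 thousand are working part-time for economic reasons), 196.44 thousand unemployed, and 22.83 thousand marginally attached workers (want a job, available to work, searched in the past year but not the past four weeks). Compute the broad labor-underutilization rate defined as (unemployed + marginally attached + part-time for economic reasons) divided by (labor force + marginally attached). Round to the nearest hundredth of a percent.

Labor force = 2,071.83 + 196.44 = 2,268.27 thousand.
Numerator = 196.44 + 22.83 + 76.22 = 295.49 thousand.
Denominator = 2,268.27 + 22.83 = 2,291.10 thousand.
Broad rate = 295.49 / 2,291.10 = 12.90%.

Broad underutilization rate ≈ 12.90%.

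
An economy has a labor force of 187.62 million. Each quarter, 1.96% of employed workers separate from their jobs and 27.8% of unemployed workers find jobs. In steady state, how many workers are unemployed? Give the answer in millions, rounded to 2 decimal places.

About 12.36 million are unemployed in steady state.

Steady-state unemployment rate u* = s/(s+f) = 1.96/(1.96+27.8) = 0.065860.
Unemployed = u* × labor force = 0.065860 × 187.62 ≈ 12.36 million.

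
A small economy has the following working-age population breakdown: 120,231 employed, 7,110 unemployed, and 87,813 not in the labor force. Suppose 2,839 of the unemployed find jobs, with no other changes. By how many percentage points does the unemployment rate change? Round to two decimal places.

Initially, labor force = 120,231 + 7,110 = 127,341, so u = 7,110/127,341 = 5.58%.
After the change, unemployed falls and employed rises by 2,839; labor force unchanged → E = 123,070, U = 4,271, labor force = 127,341.
New unemployment rate = 4,271 / 127,341 = 3.35%.
Change = 3.35% − 5.58% = −2.23 percentage points.

The unemployment rate changes by −2.23 percentage points.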